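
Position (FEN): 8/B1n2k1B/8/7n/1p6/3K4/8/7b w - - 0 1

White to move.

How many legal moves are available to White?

White to move; king on d3.
In check: no.
Legal moves: Bg8+, Bg6+, Bf5, Be4, Bb8, Bb6, Bc5, Bd4, Be3, Bf2, Bg1, Kd4, Kc4, Ke3, Ke2, Kd2, Kc2.
Count: 17.

17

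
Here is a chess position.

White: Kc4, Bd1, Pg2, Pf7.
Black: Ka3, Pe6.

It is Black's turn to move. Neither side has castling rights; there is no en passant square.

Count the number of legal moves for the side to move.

3

Black to move; king on a3.
In check: no.
Legal moves: Kb2, Ka2, e5.
Count: 3.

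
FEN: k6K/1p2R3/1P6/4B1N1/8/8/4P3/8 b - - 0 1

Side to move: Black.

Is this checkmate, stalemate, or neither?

Black to move; black king on a8.
In check: no.
King squares — a7: attacked by Pb6; b7: own pawn; b8: attacked by Be5.
Legal moves for Black: none.
Not in check and no legal moves → stalemate.

stalemate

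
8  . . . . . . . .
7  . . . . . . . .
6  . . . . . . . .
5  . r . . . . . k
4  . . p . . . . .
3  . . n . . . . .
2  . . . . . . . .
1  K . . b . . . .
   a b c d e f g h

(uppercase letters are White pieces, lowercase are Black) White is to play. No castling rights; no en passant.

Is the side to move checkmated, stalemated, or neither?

White to move; white king on a1.
In check: no.
King squares — b1: attacked by Nc3; a2: attacked by Nc3; b2: attacked by Rb5.
Legal moves for White: none.
Not in check and no legal moves → stalemate.

stalemate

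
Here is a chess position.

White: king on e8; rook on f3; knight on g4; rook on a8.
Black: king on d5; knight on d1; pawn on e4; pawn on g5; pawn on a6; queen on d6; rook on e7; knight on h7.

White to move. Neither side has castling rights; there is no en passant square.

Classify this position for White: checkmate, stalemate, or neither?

checkmate

White to move; white king on e8.
In check: yes, from the black rook on e7.
King squares — d7: attacked by Qd6; e7: attacked by Qd6; f7: attacked by Re7; d8: attacked by Qd6; f8: attacked by Nh7.
Legal moves for White: none.
In check with no legal moves → checkmate.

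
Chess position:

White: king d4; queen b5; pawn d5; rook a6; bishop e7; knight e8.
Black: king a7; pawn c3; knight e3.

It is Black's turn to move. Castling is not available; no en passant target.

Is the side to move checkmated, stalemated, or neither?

Black to move; black king on a7.
In check: yes, from the white rook on a6.
King squares — a6: attacked by Qb5; b6: attacked by Qb5; b7: attacked by Qb5; a8: attacked by Ra6; b8: attacked by Qb5.
Legal moves for Black: none.
In check with no legal moves → checkmate.

checkmate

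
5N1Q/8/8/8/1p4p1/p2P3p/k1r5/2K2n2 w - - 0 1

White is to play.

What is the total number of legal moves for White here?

White to move; king on c1.
In check: yes, from the black rook on c2.
Legal moves: Kxc2, Kd1.
Count: 2.

2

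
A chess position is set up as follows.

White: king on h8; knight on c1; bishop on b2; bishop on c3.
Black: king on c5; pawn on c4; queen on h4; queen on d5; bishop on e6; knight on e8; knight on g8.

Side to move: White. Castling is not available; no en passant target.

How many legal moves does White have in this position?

White to move; king on h8.
In check: yes, from the black queen on h4.
Legal moves: none.
Count: 0.

0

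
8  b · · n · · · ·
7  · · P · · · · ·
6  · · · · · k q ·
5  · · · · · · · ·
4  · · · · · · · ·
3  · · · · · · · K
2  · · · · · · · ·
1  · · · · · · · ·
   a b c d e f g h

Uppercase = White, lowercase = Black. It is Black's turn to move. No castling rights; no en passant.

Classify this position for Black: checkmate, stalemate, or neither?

Black to move; black king on f6.
In check: no.
Legal moves for Black include: Nf7, Nb7, Ne6, Nc6, Bb7, Bc6, Bd5, Be4, Bf3, Bg2+, Bh1, Qg8, Qe8, Qh7+, Qg7, Qf7, Qh6+, Qh5+, ... (list truncated; more exist).
Black has legal moves and is not in check → neither.

neither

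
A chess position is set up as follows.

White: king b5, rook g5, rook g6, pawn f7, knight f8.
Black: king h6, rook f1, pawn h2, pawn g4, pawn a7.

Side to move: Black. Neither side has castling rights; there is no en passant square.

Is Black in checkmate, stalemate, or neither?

checkmate

Black to move; black king on h6.
In check: yes, from the white rook on g6.
King squares — g5: attacked by Rg6; h5: attacked by Rg5; g6: attacked by Rg5; g7: attacked by Rg6; h7: attacked by Nf8.
Legal moves for Black: none.
In check with no legal moves → checkmate.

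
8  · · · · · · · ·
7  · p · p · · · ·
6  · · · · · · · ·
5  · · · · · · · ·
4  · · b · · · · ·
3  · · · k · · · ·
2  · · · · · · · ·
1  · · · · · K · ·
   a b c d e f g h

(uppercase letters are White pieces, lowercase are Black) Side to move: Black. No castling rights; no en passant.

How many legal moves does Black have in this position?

18

Black to move; king on d3.
In check: no.
Legal moves: Bg8, Bf7, Be6, Ba6, Bd5, Bb5, Bb3, Ba2, Ke4+, Kd4+, Ke3+, Kc3+, Kd2+, Kc2+, d6, b6, d5, b5.
Count: 18.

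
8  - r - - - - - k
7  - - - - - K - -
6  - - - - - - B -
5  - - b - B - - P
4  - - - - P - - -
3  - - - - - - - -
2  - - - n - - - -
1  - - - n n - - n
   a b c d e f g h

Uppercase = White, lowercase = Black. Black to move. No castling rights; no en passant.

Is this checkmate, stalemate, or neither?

Black to move; black king on h8.
In check: yes, from the white bishop on e5.
King squares — g7: attacked by Be5; h7: attacked by Bg6; g8: attacked by Kf7.
Legal moves for Black: none.
In check with no legal moves → checkmate.

checkmate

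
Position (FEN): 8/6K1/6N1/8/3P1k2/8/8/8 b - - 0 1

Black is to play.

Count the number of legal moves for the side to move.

7

Black to move; king on f4.
In check: yes, from the white knight on g6.
Legal moves: Kg5, Kf5, Kg4, Ke4, Kg3, Kf3, Ke3.
Count: 7.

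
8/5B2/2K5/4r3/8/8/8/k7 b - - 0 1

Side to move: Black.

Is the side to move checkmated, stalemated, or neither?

Black to move; black king on a1.
In check: no.
Legal moves for Black: Re8, Re7, Re6+, Rh5, Rg5, Rf5, Rd5, Rc5+, Rb5, Ra5, Re4, Re3, Re2, Re1, Kb2, Kb1.
Black has 16 legal moves and is not in check → neither.

neither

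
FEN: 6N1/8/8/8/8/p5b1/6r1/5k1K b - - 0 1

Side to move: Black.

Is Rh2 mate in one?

yes

After Rh2: white king on h1; in check: yes, from the black rook on h2.
King squares — g1: attacked by Kf1; g2: attacked by Kf1; h2: attacked by Bg3.
White has no legal moves → checkmate.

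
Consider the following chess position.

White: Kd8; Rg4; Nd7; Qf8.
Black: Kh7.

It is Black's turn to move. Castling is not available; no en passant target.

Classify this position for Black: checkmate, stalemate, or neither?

Black to move; black king on h7.
In check: no.
King squares — g6: attacked by Rg4; h6: attacked by Qf8; g7: attacked by Rg4; g8: attacked by Rg4; h8: attacked by Qf8.
Legal moves for Black: none.
Not in check and no legal moves → stalemate.

stalemate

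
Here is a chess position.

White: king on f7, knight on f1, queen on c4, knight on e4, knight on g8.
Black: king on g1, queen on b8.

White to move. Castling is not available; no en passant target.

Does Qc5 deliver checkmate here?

no

After Qc5: black king on g1; in check: yes, from the white queen on c5.
Black has 3 legal replies: Kg2, Kh1, Kxf1.
In check but a legal move exists → not checkmate.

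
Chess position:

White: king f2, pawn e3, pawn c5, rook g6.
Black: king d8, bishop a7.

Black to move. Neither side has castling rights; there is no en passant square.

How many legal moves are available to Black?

8

Black to move; king on d8.
In check: no.
Legal moves: Ke8, Kc8, Ke7, Kd7, Kc7, Bb8, Bb6, Bxc5.
Count: 8.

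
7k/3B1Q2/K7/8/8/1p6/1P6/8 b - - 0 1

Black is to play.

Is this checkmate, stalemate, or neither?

Black to move; black king on h8.
In check: no.
King squares — g7: attacked by Qf7; h7: attacked by Qf7; g8: attacked by Qf7.
Legal moves for Black: none.
Not in check and no legal moves → stalemate.

stalemate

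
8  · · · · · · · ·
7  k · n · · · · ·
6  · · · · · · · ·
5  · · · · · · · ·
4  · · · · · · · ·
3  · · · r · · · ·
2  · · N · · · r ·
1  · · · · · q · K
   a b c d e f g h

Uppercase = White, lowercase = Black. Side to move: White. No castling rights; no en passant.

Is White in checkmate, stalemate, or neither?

checkmate

White to move; white king on h1.
In check: yes, from the black queen on f1.
King squares — g1: attacked by Qf1; g2: attacked by Qf1; h2: attacked by Rg2.
Legal moves for White: none.
In check with no legal moves → checkmate.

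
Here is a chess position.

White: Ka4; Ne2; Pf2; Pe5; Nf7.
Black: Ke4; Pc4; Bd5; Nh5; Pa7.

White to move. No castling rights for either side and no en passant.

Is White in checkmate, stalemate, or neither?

neither

White to move; white king on a4.
In check: no.
Legal moves for White: Nh8, Nd8, Nh6, Nd6+, Ng5+, Kb5, Ka5, Kb4, Ka3, Nf4, Nd4, Ng3+, Nc3+, Ng1, Nc1, e6, f3+, f4.
White has 18 legal moves and is not in check → neither.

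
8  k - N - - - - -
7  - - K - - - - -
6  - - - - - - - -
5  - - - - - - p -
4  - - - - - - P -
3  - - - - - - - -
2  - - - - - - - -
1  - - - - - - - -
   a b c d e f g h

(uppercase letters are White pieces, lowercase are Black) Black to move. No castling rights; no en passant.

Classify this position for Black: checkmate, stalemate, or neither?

Black to move; black king on a8.
In check: no.
King squares — a7: attacked by Nc8; b7: attacked by Kc7; b8: attacked by Kc7.
Legal moves for Black: none.
Not in check and no legal moves → stalemate.

stalemate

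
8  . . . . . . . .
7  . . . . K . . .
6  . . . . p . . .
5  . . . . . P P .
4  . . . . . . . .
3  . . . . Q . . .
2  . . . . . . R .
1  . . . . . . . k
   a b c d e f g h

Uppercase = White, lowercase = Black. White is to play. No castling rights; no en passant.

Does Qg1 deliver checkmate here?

After Qg1: black king on h1; in check: yes, from the white queen on g1.
King squares — g1: attacked by Rg2; g2: attacked by Qg1; h2: attacked by Qg1.
Black has no legal moves → checkmate.

yes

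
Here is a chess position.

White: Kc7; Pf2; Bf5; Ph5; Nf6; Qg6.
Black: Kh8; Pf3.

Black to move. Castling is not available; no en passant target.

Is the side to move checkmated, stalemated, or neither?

Black to move; black king on h8.
In check: no.
King squares — g7: attacked by Qg6; h7: attacked by Nf6; g8: attacked by Nf6.
Legal moves for Black: none.
Not in check and no legal moves → stalemate.

stalemate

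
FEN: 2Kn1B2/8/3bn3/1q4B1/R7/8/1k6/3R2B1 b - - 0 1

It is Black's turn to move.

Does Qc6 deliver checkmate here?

yes

After Qc6: white king on c8; in check: yes, from the black queen on c6.
King squares — b7: attacked by Qc6; c7: attacked by Qc6; d7: attacked by Qc6; b8: attacked by Bd6; d8: attacked by Ne6.
White has no legal moves → checkmate.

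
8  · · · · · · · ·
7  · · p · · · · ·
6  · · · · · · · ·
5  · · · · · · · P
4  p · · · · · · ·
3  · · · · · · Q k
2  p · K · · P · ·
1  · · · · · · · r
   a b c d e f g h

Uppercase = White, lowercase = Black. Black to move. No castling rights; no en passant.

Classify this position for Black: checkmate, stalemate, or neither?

checkmate

Black to move; black king on h3.
In check: yes, from the white queen on g3.
King squares — g2: attacked by Qg3; h2: attacked by Qg3; g3: attacked by Pf2; g4: attacked by Qg3; h4: attacked by Qg3.
Legal moves for Black: none.
In check with no legal moves → checkmate.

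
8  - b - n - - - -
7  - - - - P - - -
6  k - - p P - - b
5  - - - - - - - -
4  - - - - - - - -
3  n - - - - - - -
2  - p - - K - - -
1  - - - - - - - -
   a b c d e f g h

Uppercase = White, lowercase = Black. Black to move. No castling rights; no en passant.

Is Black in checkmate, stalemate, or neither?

neither

Black to move; black king on a6.
In check: no.
Legal moves for Black include: Nf7, Nb7, Nxe6, Nc6, Bc7, Ba7, Bf8, Bg7, Bg5, Bf4, Be3, Bd2, Bc1, Kb7, Ka7, Kb6, Kb5, Ka5, ... (list truncated; more exist).
Black has legal moves and is not in check → neither.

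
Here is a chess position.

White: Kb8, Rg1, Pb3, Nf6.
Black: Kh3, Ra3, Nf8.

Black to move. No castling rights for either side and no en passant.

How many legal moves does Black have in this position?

14

Black to move; king on h3.
In check: no.
Legal moves: Nh7, Nd7+, Ng6, Ne6, Kh4, Kh2, Ra8+, Ra7, Ra6, Ra5, Ra4, Rxb3+, Ra2, Ra1.
Count: 14.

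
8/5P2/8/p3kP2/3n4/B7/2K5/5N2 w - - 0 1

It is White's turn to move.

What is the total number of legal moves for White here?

White to move; king on c2.
In check: yes, from the black knight on d4.
Legal moves: Kd3, Kc3, Kd2, Kb2, Kd1, Kc1, Kb1.
Count: 7.

7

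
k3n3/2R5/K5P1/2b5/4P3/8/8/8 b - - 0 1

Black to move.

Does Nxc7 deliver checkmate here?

After Nxc7: white king on a6; in check: yes, from the black knight on c7.
White has 1 legal reply: Ka5.
In check but a legal move exists → not checkmate.

no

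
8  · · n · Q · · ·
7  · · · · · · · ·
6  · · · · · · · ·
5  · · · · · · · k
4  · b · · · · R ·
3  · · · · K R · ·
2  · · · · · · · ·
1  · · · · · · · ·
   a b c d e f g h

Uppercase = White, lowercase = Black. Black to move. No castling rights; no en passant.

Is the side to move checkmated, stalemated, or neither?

neither

Black to move; black king on h5.
In check: yes, from the white queen on e8.
Legal moves for Black: Kh6, Kxg4.
Black is in check but has 2 legal moves → neither.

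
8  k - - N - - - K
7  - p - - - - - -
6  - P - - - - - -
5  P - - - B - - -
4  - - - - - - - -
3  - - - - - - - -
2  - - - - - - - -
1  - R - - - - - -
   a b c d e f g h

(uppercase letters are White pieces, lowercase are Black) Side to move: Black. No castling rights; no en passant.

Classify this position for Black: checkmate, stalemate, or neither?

stalemate

Black to move; black king on a8.
In check: no.
King squares — a7: attacked by Pb6; b7: own pawn; b8: attacked by Be5.
Legal moves for Black: none.
Not in check and no legal moves → stalemate.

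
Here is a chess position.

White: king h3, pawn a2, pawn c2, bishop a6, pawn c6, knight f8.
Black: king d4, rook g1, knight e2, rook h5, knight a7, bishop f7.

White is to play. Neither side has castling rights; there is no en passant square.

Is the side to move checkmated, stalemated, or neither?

checkmate

White to move; white king on h3.
In check: yes, from the black rook on h5.
King squares — g2: attacked by Rg1; h2: attacked by Rh5; g3: attacked by Rg1; g4: attacked by Rg1; h4: attacked by Rh5.
Legal moves for White: none.
In check with no legal moves → checkmate.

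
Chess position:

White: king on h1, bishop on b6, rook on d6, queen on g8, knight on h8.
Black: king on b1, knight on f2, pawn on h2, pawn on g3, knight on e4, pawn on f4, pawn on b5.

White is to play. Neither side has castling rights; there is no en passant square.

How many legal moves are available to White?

White to move; king on h1.
In check: yes, from the black knight on f2.
Legal moves: Kg2, Bxf2.
Count: 2.

2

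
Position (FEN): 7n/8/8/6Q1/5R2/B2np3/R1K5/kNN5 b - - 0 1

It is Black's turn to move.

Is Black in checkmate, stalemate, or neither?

Black to move; black king on a1.
In check: yes, from the white rook on a2.
King squares — b1: attacked by Kc2; a2: attacked by Nc1; b2: attacked by Ra2.
Legal moves for Black: none.
In check with no legal moves → checkmate.

checkmate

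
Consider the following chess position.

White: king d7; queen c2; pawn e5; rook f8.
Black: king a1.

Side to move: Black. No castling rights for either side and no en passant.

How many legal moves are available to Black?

0

Black to move; king on a1.
In check: no.
Legal moves: none.
Count: 0.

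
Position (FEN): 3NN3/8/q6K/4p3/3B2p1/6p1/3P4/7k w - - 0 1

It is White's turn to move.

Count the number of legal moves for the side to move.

White to move; king on h6.
In check: yes, from the black queen on a6.
Legal moves: Kh7, Kg7, Kh5, Kg5, Nf6, Nd6, Ne6, Nc6, Bb6.
Count: 9.

9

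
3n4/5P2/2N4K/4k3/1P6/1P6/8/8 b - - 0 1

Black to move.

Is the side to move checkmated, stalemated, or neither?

Black to move; black king on e5.
In check: yes, from the white knight on c6.
Legal moves for Black: Kf6, Ke6, Kd6, Kf5, Kd5, Kf4, Ke4, Nxc6.
Black is in check but has 8 legal moves → neither.

neither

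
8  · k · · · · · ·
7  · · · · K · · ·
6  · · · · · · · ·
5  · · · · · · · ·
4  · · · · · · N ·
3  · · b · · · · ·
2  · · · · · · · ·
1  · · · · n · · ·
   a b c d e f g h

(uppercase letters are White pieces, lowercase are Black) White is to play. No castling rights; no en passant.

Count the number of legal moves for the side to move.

White to move; king on e7.
In check: no.
Legal moves: Kf8, Ke8, Kd8, Kf7, Kd7, Ke6, Kd6, Nh6, Nf6, Ne5, Ne3, Nh2, Nf2.
Count: 13.

13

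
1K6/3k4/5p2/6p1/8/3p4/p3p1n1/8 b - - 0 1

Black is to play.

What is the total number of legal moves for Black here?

21

Black to move; king on d7.
In check: no.
Legal moves: Ke8, Kd8, Ke7, Ke6, Kd6, Kc6, Nh4, Nf4, Ne3, Ne1, f5, g4, d2, e1=Q, e1=R, e1=B, e1=N, a1=Q, a1=R, a1=B, a1=N.
Count: 21.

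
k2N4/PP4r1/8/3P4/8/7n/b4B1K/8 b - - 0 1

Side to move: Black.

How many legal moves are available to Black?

Black to move; king on a8.
In check: yes, from the white pawn on b7.
Legal moves: Rxb7.
Count: 1.

1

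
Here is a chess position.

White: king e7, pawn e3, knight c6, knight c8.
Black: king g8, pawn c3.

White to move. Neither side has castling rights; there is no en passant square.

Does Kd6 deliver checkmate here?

no

After Kd6: black king on g8; in check: no.
Black is not in check, so this cannot be checkmate.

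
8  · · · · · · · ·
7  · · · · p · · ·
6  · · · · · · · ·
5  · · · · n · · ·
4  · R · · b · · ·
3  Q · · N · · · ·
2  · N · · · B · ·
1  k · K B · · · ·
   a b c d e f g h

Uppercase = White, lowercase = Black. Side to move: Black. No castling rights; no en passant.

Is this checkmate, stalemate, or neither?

checkmate

Black to move; black king on a1.
In check: yes, from the white queen on a3.
King squares — b1: attacked by Kc1; a2: attacked by Qa3; b2: attacked by Kc1.
Legal moves for Black: none.
In check with no legal moves → checkmate.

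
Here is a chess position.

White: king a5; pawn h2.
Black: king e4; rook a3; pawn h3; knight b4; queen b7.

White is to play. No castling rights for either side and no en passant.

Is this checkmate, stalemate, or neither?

White to move; white king on a5.
In check: yes, from the black rook on a3.
King squares — a4: attacked by Ra3; b4: attacked by Qb7; b5: attacked by Qb7; a6: attacked by Ra3; b6: attacked by Qb7.
Legal moves for White: none.
In check with no legal moves → checkmate.

checkmate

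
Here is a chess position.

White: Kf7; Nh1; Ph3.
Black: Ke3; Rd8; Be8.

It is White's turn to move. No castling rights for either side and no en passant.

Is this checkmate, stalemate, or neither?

neither

White to move; white king on f7.
In check: yes, from the black bishop on e8.
Legal moves for White: Kg8, Kf8, Kg7, Ke7, Kf6, Ke6.
White is in check but has 6 legal moves → neither.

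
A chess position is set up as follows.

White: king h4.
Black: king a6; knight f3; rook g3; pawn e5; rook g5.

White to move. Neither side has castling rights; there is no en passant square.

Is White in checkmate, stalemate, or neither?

checkmate

White to move; white king on h4.
In check: yes, from the black knight on f3.
King squares — g3: attacked by Rg5; h3: attacked by Rg3; g4: attacked by Rg3; g5: attacked by Nf3; h5: attacked by Rg5.
Legal moves for White: none.
In check with no legal moves → checkmate.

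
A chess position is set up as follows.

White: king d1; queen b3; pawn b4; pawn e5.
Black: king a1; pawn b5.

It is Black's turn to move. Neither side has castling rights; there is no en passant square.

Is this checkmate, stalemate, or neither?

stalemate

Black to move; black king on a1.
In check: no.
King squares — b1: attacked by Qb3; a2: attacked by Qb3; b2: attacked by Qb3.
Legal moves for Black: none.
Not in check and no legal moves → stalemate.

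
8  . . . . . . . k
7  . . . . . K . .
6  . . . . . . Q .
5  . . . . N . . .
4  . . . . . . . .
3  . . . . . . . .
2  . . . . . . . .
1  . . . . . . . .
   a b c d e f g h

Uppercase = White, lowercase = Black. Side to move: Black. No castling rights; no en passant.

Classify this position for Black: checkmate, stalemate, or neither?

Black to move; black king on h8.
In check: no.
King squares — g7: attacked by Qg6; h7: attacked by Qg6; g8: attacked by Qg6.
Legal moves for Black: none.
Not in check and no legal moves → stalemate.

stalemate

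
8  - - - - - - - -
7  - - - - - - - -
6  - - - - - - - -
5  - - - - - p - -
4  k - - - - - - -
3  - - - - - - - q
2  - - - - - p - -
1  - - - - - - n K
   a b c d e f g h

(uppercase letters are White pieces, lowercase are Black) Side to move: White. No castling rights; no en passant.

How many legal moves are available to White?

0

White to move; king on h1.
In check: yes, from the black queen on h3.
Legal moves: none.
Count: 0.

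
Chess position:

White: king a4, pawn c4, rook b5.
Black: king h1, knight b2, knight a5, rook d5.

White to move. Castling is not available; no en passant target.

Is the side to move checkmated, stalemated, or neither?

neither

White to move; white king on a4.
In check: yes, from the black knight on b2.
Legal moves for White: Kxa5, Kb4, Ka3, Rxb2.
White is in check but has 4 legal moves → neither.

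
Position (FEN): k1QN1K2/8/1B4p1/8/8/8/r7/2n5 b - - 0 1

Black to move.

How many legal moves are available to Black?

Black to move; king on a8.
In check: yes, from the white queen on c8.
Legal moves: none.
Count: 0.

0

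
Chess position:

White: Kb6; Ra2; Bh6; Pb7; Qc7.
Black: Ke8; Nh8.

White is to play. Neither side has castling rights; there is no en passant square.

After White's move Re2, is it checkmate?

After Re2: black king on e8; in check: yes, from the white rook on e2.
King squares — d7: attacked by Qc7; e7: attacked by Re2; f7: attacked by Qc7; d8: attacked by Qc7; f8: attacked by Bh6.
Black has no legal moves → checkmate.

yes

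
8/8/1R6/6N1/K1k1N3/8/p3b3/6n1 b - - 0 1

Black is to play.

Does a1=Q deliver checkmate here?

yes

After a1=Q: white king on a4; in check: yes, from the black queen on a1.
King squares — a3: attacked by Qa1; b3: attacked by Kc4; b4: attacked by Kc4; a5: attacked by Qa1; b5: attacked by Kc4.
White has no legal moves → checkmate.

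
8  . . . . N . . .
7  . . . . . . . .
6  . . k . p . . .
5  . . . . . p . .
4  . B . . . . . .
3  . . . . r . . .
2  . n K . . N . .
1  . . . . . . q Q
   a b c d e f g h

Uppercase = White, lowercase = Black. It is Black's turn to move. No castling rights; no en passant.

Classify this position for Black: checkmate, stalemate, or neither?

Black to move; black king on c6.
In check: yes, from the white queen on h1.
King squares — b5: available; c5: attacked by Bb4; d5: attacked by Qh1; b6: available; d6: attacked by Bb4; b7: attacked by Qh1; c7: attacked by Ne8; d7: available.
Legal moves for Black: Kd7, Kb6, Kb5, Re4, Rf3, Qg2, Qxh1.
Black is in check but has 7 legal moves → neither.

neither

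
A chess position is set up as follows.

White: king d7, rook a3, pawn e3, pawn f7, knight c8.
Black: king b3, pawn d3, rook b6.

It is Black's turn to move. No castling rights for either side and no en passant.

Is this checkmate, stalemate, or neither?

neither

Black to move; black king on b3.
In check: yes, from the white rook on a3.
King squares — a2: attacked by Ra3; b2: available; c2: available; a3: available; c3: attacked by Ra3; a4: attacked by Ra3; b4: available; c4: available.
Legal moves for Black: Kc4, Kb4, Kxa3, Kc2, Kb2.
Black is in check but has 5 legal moves → neither.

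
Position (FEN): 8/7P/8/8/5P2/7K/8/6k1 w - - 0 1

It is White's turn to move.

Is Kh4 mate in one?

no

After Kh4: black king on g1; in check: no.
Black is not in check, so this cannot be checkmate.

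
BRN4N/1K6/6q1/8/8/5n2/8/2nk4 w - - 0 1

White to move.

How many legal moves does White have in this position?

White to move; king on b7.
In check: no.
Legal moves: Nf7, Nxg6, Ne7, Na7, Nd6, Nb6, Kc7, Ka7.
Count: 8.

8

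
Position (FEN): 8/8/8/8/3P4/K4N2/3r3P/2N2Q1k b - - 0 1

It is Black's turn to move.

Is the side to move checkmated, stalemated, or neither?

Black to move; black king on h1.
In check: yes, from the white queen on f1.
King squares — g1: attacked by Qf1; g2: attacked by Qf1; h2: attacked by Nf3.
Legal moves for Black: none.
In check with no legal moves → checkmate.

checkmate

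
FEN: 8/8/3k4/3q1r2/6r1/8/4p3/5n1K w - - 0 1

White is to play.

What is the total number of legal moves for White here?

0

White to move; king on h1.
In check: yes, from the black queen on d5.
Legal moves: none.
Count: 0.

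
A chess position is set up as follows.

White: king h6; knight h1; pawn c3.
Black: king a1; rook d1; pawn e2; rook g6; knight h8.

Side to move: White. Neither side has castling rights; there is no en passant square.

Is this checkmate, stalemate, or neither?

neither

White to move; white king on h6.
In check: yes, from the black rook on g6.
King squares — g5: attacked by Rg6; h5: available; g6: attacked by Nh8; g7: attacked by Rg6; h7: available.
Legal moves for White: Kh7, Kh5.
White is in check but has 2 legal moves → neither.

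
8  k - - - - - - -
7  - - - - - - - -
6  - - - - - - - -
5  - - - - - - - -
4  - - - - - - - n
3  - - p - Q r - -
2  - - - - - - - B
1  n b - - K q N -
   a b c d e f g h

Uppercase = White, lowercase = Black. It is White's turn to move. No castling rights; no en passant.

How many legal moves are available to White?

White to move; king on e1.
In check: yes, from the black queen on f1.
Legal moves: none.
Count: 0.

0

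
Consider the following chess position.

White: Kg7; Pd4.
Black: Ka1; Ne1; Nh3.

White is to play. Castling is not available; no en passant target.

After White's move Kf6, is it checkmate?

no

After Kf6: black king on a1; in check: no.
Black is not in check, so this cannot be checkmate.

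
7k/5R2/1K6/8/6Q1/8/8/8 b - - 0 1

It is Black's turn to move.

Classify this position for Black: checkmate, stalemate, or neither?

stalemate

Black to move; black king on h8.
In check: no.
King squares — g7: attacked by Qg4; h7: attacked by Rf7; g8: attacked by Qg4.
Legal moves for Black: none.
Not in check and no legal moves → stalemate.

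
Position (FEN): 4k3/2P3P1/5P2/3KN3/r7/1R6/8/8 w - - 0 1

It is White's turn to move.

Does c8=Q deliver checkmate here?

After c8=Q: black king on e8; in check: yes, from the white queen on c8.
King squares — d7: attacked by Ne5; e7: attacked by Pf6; f7: attacked by Ne5; d8: attacked by Qc8; f8: attacked by Pg7.
Black has no legal moves → checkmate.

yes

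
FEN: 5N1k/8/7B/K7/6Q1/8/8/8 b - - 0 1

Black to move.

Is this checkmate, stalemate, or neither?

Black to move; black king on h8.
In check: no.
King squares — g7: attacked by Qg4; h7: attacked by Nf8; g8: attacked by Qg4.
Legal moves for Black: none.
Not in check and no legal moves → stalemate.

stalemate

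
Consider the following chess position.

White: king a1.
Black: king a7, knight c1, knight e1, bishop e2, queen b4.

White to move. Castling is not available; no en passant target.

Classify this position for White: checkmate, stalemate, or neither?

White to move; white king on a1.
In check: no.
King squares — b1: attacked by Qb4; a2: attacked by Nc1; b2: attacked by Qb4.
Legal moves for White: none.
Not in check and no legal moves → stalemate.

stalemate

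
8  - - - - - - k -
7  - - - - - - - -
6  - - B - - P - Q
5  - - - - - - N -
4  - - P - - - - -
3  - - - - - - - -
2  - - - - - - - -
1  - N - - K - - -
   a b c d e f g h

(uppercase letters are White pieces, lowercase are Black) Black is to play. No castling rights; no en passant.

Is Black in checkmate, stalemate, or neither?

stalemate

Black to move; black king on g8.
In check: no.
King squares — f7: attacked by Ng5; g7: attacked by Pf6; h7: attacked by Ng5; f8: attacked by Qh6; h8: attacked by Qh6.
Legal moves for Black: none.
Not in check and no legal moves → stalemate.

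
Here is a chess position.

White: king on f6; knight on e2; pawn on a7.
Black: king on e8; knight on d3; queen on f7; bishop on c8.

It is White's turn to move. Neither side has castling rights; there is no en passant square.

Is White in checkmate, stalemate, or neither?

neither

White to move; white king on f6.
In check: yes, from the black queen on f7.
King squares — e5: attacked by Nd3; f5: attacked by Qf7; g5: available; e6: attacked by Qf7; g6: attacked by Qf7; e7: attacked by Qf7; f7: attacked by Ke8; g7: attacked by Qf7.
Legal moves for White: Kg5.
White is in check but has 1 legal move → neither.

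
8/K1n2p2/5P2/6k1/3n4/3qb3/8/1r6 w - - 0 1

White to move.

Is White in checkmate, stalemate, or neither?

White to move; white king on a7.
In check: no.
King squares — a6: attacked by Qd3; b6: attacked by Rb1; b7: attacked by Rb1; a8: attacked by Nc7; b8: attacked by Rb1.
Legal moves for White: none.
Not in check and no legal moves → stalemate.

stalemate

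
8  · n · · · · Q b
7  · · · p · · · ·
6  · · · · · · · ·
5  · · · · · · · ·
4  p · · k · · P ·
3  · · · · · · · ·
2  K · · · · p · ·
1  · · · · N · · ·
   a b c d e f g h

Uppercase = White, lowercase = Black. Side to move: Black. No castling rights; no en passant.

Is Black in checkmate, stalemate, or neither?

Black to move; black king on d4.
In check: no.
Legal moves for Black include: Bg7, Bf6, Be5, Nc6, Na6, Ke5, Kc5, Ke4, Ke3, Kc3, fxe1=Q, fxe1=R, fxe1=B, fxe1=N, d6, a3, f1=Q, f1=R, ... (list truncated; more exist).
Black has legal moves and is not in check → neither.

neither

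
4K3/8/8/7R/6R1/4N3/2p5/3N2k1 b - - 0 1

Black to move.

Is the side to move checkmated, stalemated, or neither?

checkmate

Black to move; black king on g1.
In check: yes, from the white rook on g4.
King squares — f1: attacked by Ne3; h1: attacked by Rh5; f2: attacked by Nd1; g2: attacked by Ne3; h2: attacked by Rh5.
Legal moves for Black: none.
In check with no legal moves → checkmate.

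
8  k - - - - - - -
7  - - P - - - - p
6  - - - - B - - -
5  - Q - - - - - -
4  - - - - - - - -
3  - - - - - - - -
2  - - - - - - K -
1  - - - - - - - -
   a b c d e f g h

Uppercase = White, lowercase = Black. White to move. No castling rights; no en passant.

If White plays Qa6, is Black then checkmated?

After Qa6: black king on a8; in check: yes, from the white queen on a6.
King squares — a7: attacked by Qa6; b7: attacked by Qa6; b8: attacked by Pc7.
Black has no legal moves → checkmate.

yes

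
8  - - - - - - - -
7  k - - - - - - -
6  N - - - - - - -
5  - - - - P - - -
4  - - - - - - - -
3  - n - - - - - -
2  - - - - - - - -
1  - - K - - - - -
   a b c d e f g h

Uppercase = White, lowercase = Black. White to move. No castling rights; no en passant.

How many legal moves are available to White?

White to move; king on c1.
In check: yes, from the black knight on b3.
Legal moves: Kc2, Kb2, Kd1, Kb1.
Count: 4.

4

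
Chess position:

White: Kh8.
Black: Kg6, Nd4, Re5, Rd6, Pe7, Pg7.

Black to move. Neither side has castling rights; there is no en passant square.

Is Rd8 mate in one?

After Rd8: white king on h8; in check: yes, from the black rook on d8.
King squares — g7: attacked by Kg6; h7: attacked by Kg6; g8: attacked by Rd8.
White has no legal moves → checkmate.

yes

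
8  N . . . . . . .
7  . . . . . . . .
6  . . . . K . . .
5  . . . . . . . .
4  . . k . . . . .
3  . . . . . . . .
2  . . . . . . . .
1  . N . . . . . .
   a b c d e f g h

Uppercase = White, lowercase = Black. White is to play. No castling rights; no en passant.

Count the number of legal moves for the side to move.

White to move; king on e6.
In check: no.
Legal moves: Nc7, Nb6+, Kf7, Ke7, Kd7, Kf6, Kd6, Kf5, Ke5, Nc3, Na3+, Nd2+.
Count: 12.

12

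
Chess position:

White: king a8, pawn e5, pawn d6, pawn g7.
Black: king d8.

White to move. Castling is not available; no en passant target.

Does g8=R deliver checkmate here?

no

After g8=R: black king on d8; in check: yes, from the white rook on g8.
Black has 1 legal reply: Kd7.
In check but a legal move exists → not checkmate.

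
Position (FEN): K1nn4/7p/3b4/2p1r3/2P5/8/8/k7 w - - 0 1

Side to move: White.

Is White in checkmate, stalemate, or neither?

stalemate

White to move; white king on a8.
In check: no.
King squares — a7: attacked by Nc8; b7: attacked by Nd8; b8: attacked by Bd6.
Legal moves for White: none.
Not in check and no legal moves → stalemate.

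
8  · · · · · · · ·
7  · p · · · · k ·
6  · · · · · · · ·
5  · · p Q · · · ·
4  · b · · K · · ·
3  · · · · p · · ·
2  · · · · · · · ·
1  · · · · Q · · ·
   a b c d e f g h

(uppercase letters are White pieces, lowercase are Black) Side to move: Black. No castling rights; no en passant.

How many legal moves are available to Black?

15

Black to move; king on g7.
In check: no.
Legal moves: Kh8, Kf8, Kh7, Kh6, Kg6, Kf6, Ba5, Bc3, Ba3, Bd2, Bxe1, b6, c4, e2, b5.
Count: 15.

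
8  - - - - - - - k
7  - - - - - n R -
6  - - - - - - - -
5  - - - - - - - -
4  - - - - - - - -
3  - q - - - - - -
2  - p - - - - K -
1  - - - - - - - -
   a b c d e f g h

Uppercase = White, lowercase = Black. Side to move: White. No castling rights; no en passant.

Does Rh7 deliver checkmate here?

no

After Rh7: black king on h8; in check: yes, from the white rook on h7.
Black has 2 legal replies: Kg8, Kxh7.
In check but a legal move exists → not checkmate.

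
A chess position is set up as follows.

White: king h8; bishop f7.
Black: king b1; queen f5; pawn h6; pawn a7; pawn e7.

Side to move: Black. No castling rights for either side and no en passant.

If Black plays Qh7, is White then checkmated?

After Qh7: white king on h8; in check: yes, from the black queen on h7.
White has 1 legal reply: Kxh7.
In check but a legal move exists → not checkmate.

no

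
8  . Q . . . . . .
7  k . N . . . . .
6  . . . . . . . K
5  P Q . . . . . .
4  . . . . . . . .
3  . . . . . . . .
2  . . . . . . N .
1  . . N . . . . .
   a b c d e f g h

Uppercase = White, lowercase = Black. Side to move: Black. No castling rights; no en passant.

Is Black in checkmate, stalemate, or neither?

Black to move; black king on a7.
In check: yes, from the white queen on b8.
King squares — a6: attacked by Qb5; b6: attacked by Pa5; b7: attacked by Qb5; a8: attacked by Nc7; b8: attacked by Qb5.
Legal moves for Black: none.
In check with no legal moves → checkmate.

checkmate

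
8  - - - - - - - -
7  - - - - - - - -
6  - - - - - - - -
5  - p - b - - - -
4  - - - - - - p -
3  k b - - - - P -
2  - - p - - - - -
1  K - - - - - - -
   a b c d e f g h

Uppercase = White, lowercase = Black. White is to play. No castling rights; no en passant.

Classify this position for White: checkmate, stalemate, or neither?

stalemate

White to move; white king on a1.
In check: no.
King squares — b1: attacked by Pc2; a2: attacked by Ka3; b2: attacked by Ka3.
Legal moves for White: none.
Not in check and no legal moves → stalemate.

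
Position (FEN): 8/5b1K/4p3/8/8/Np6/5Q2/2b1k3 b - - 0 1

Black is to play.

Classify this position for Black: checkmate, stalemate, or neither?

Black to move; black king on e1.
In check: yes, from the white queen on f2.
King squares — d1: available; f1: attacked by Qf2; d2: attacked by Qf2; e2: attacked by Qf2; f2: available.
Legal moves for Black: Kxf2, Kd1.
Black is in check but has 2 legal moves → neither.

neither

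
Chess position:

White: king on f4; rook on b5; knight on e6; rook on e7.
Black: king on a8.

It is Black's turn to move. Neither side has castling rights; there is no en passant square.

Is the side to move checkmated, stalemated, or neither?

stalemate

Black to move; black king on a8.
In check: no.
King squares — a7: attacked by Re7; b7: attacked by Rb5; b8: attacked by Rb5.
Legal moves for Black: none.
Not in check and no legal moves → stalemate.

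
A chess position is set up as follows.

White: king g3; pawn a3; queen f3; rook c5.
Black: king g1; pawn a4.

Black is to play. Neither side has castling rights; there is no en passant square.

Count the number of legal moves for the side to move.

0

Black to move; king on g1.
In check: no.
Legal moves: none.
Count: 0.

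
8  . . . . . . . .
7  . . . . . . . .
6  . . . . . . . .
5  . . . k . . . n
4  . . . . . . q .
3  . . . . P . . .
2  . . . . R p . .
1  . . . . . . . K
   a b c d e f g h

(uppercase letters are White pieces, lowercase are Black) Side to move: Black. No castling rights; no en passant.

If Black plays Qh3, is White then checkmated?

yes

After Qh3: white king on h1; in check: yes, from the black queen on h3.
King squares — g1: attacked by Pf2; g2: attacked by Qh3; h2: attacked by Qh3.
White has no legal moves → checkmate.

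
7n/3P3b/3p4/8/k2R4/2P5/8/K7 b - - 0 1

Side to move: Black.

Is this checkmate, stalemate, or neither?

neither

Black to move; black king on a4.
In check: yes, from the white rook on d4.
King squares — a3: available; b3: available; b4: attacked by Pc3; a5: available; b5: available.
Legal moves for Black: Kb5, Ka5, Kb3, Ka3.
Black is in check but has 4 legal moves → neither.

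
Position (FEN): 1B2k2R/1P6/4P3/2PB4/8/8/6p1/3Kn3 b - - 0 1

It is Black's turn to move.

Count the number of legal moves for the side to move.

Black to move; king on e8.
In check: yes, from the white rook on h8.
Legal moves: Ke7.
Count: 1.

1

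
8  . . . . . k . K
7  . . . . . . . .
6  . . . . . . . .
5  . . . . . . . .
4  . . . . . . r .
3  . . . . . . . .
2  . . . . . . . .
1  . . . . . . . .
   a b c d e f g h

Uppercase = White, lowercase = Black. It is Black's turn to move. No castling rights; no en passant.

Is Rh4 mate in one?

yes

After Rh4: white king on h8; in check: yes, from the black rook on h4.
King squares — g7: attacked by Kf8; h7: attacked by Rh4; g8: attacked by Kf8.
White has no legal moves → checkmate.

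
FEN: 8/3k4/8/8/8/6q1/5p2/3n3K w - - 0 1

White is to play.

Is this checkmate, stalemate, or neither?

stalemate

White to move; white king on h1.
In check: no.
King squares — g1: attacked by Pf2; g2: attacked by Qg3; h2: attacked by Qg3.
Legal moves for White: none.
Not in check and no legal moves → stalemate.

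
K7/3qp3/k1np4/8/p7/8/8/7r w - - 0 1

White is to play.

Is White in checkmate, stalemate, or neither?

stalemate

White to move; white king on a8.
In check: no.
King squares — a7: attacked by Ka6; b7: attacked by Ka6; b8: attacked by Nc6.
Legal moves for White: none.
Not in check and no legal moves → stalemate.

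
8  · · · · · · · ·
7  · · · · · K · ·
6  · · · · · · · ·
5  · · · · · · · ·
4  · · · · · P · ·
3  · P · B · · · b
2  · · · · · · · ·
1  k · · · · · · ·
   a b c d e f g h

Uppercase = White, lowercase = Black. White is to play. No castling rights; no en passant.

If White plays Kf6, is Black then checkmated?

After Kf6: black king on a1; in check: no.
Black is not in check, so this cannot be checkmate.

no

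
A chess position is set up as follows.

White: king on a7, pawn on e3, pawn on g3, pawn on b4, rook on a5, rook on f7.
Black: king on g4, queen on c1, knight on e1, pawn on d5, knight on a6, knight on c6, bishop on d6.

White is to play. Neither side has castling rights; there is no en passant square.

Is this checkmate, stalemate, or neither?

White to move; white king on a7.
In check: yes, from the black knight on c6.
King squares — a6: available; b6: available; b7: available; a8: available; b8: attacked by Na6.
Legal moves for White: Ka8, Kb7, Kb6, Kxa6.
White is in check but has 4 legal moves → neither.

neither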